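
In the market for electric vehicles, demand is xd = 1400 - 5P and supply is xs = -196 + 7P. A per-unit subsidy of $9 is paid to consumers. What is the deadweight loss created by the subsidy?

Pre-subsidy: 1400 - 5P = -196 + 7P gives P* = 133, x* = 735.
With the rebate, buyers effectively pay Pb = Ps − 9, where Ps is the price sellers receive.
Demand in terms of Ps becomes xd = 1400 − 5(Ps − 9) = 1445 - 5Ps. Setting this equal to supply: 1445 - 5Ps = -196 + 7Ps, so Ps = 136.75.
Buyers pay Pb = 136.75 − 9 = 127.75; x' = -196 + 7·136.75 = 761.25.
The subsidy expands output by 761.25 − 735 = 26.25 past the efficient level; on those units the gap between marginal cost and willingness to pay runs from 0 up to 9.
DWL = ½ × 9 × 26.25 = 118.125.

Deadweight loss = $118.125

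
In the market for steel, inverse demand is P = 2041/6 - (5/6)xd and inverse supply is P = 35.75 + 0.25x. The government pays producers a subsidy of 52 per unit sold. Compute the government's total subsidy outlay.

Government cost = 17108

Pre-subsidy: 2041/6 - (5/6)x = 35.75 + 0.25x gives x* = 281 and P* = 106.
With the subsidy, sellers receive Ps = Pb + 52 for each unit, where Pb is the price buyers pay.
On the curves, Pb = 2041/6 - (5/6)x and Ps = 35.75 + 0.25x; the wedge Ps − Pb = 52 gives 35.75 + 0.25x − (2041/6 - (5/6)x) = 52, so x' = 329.
Then Pb = 2041/6 − (5/6)·329 = 66 and Ps = 35.75 + 0.25·329 = 118.
Government outlay = subsidy × quantity = 52 × 329 = 17108.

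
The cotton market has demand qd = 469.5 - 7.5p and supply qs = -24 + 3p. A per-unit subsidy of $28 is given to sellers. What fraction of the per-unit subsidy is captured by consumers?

Consumer share = 2/7

Pre-subsidy: 469.5 - 7.5p = -24 + 3p gives p* = 47, q* = 117.
With the subsidy, sellers receive ps = pb + 28 for each unit, where pb is the price buyers pay.
Supply in terms of pb becomes qs = -24 + 3(pb + 28) = 60 + 3pb. Setting this equal to demand: 469.5 - 7.5pb = 60 + 3pb, so pb = 39.
Sellers receive ps = 39 + 28 = 67; q' = 469.5 − 7.5·39 = 177.
Buyers' price falls by p* − pb = 47 − 39 = 8; sellers' price rises by ps − p* = 67 − 47 = 20.
So consumers capture 8/28 = 2/7 of each unit of subsidy.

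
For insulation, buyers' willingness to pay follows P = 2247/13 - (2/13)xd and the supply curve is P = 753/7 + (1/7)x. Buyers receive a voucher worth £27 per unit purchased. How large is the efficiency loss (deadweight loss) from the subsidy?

Deadweight loss = £1228.5

Pre-subsidy: 2247/13 - (2/13)x = 753/7 + (1/7)x gives x* = 220 and P* = 139.
With the rebate, buyers effectively pay Pb = Ps − 27, where Ps is the price sellers receive.
On the curves, Pb = 2247/13 - (2/13)x and Ps = 753/7 + (1/7)x; the wedge Ps − Pb = 27 gives 753/7 + (1/7)x − (2247/13 - (2/13)x) = 27, so x' = 311.
Then Pb = 2247/13 − (2/13)·311 = 125 and Ps = 753/7 + (1/7)·311 = 152.
The subsidy expands output by 311 − 220 = 91 past the efficient level; on those units the gap between marginal cost and willingness to pay runs from 0 up to 27.
DWL = ½ × 27 × 91 = 1228.5.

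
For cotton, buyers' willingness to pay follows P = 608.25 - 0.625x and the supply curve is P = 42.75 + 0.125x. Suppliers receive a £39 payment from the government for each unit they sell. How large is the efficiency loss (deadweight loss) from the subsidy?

Pre-subsidy: 608.25 - 0.625x = 42.75 + 0.125x gives x* = 754 and P* = 137.
With the subsidy, sellers receive Ps = Pb + 39 for each unit, where Pb is the price buyers pay.
On the curves, Pb = 608.25 - 0.625x and Ps = 42.75 + 0.125x; the wedge Ps − Pb = 39 gives 42.75 + 0.125x − (608.25 - 0.625x) = 39, so x' = 806.
Then Pb = 608.25 − 0.625·806 = 104.5 and Ps = 42.75 + 0.125·806 = 143.5.
The subsidy expands output by 806 − 754 = 52 past the efficient level; on those units the gap between marginal cost and willingness to pay runs from 0 up to 39.
DWL = ½ × 39 × 52 = 1014.

Deadweight loss = £1014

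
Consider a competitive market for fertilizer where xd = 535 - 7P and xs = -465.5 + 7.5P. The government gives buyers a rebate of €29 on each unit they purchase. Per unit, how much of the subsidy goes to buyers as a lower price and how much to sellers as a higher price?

Buyers gain €15 per unit; sellers gain €14 per unit

Pre-subsidy: 535 - 7P = -465.5 + 7.5P gives P* = 69, x* = 52.
With the rebate, buyers effectively pay Pb = Ps − 29, where Ps is the price sellers receive.
Demand in terms of Ps becomes xd = 535 − 7(Ps − 29) = 738 - 7Ps. Setting this equal to supply: 738 - 7Ps = -465.5 + 7.5Ps, so Ps = 83.
Buyers pay Pb = 83 − 29 = 54; x' = -465.5 + 7.5·83 = 157.
Buyers' price falls by P* − Pb = 69 − 54 = 15; sellers' price rises by Ps − P* = 83 − 69 = 14.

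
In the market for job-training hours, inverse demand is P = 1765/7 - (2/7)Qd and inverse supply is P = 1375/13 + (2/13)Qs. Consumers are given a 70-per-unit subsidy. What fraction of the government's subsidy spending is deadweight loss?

DWL / government spending = 637/3938

Pre-subsidy: 1765/7 - (2/7)Q = 1375/13 + (2/13)Q gives Q* = 333 and P* = 157.
With the rebate, buyers effectively pay Pb = Ps − 70, where Ps is the price sellers receive.
On the curves, Pb = 1765/7 - (2/7)Q and Ps = 1375/13 + (2/13)Q; the wedge Ps − Pb = 70 gives 1375/13 + (2/13)Q − (1765/7 - (2/7)Q) = 70, so Q' = 492.25.
Then Pb = 1765/7 − (2/7)·492.25 = 111.5 and Ps = 1375/13 + (2/13)·492.25 = 181.5.
ΔCS = ½(333 + 492.25)(157 − 111.5) = 18774.4375; ΔPS = ½(333 + 492.25)(181.5 − 157) = 10109.3125.
Government spending = 70 × 492.25 = 34457.5.
DWL = ½ × 70 × (492.25 − 333) = 5573.75; fraction = 5573.75 / 34457.5 = 637/3938.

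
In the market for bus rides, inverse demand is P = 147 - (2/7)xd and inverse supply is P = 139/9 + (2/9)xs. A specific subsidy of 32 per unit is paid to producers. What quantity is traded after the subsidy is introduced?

Pre-subsidy: 147 - (2/7)x = 139/9 + (2/9)x gives x* = 259 and P* = 73.
With the subsidy, sellers receive Ps = Pb + 32 for each unit, where Pb is the price buyers pay.
On the curves, Pb = 147 - (2/7)x and Ps = 139/9 + (2/9)x; the wedge Ps − Pb = 32 gives 139/9 + (2/9)x − (147 - (2/7)x) = 32, so x' = 322.
Then Pb = 147 − (2/7)·322 = 55 and Ps = 139/9 + (2/9)·322 = 87.

x' = 322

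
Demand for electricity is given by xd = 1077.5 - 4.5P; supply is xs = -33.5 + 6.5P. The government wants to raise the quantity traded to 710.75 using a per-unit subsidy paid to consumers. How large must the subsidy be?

At x = 710.75, invert demand for the buyer price: Pb = (1077.5 − 710.75)/4.5 = 81.5; invert supply for the seller price: Ps = (710.75 − (-33.5))/6.5 = 114.5.
The subsidy must fill the gap: s = Ps − Pb = 114.5 − 81.5 = 33.

Required subsidy s = 33 per unit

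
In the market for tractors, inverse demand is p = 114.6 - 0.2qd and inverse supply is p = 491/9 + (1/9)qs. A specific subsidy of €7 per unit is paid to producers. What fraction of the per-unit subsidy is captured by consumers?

Pre-subsidy: 114.6 - 0.2q = 491/9 + (1/9)q gives q* = 193 and p* = 76.
With the subsidy, sellers receive ps = pb + 7 for each unit, where pb is the price buyers pay.
On the curves, pb = 114.6 - 0.2q and ps = 491/9 + (1/9)q; the wedge ps − pb = 7 gives 491/9 + (1/9)q − (114.6 - 0.2q) = 7, so q' = 215.5.
Then pb = 114.6 − 0.2·215.5 = 71.5 and ps = 491/9 + (1/9)·215.5 = 78.5.
Buyers' price falls by p* − pb = 76 − 71.5 = 4.5; sellers' price rises by ps − p* = 78.5 − 76 = 2.5.
So consumers capture 4.5/7 = 9/14 of each unit of subsidy.

Consumer share = 9/14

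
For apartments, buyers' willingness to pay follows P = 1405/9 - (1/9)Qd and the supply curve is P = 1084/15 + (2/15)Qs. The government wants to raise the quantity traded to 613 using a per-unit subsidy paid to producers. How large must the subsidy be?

At Q = 613, from the demand curve buyers pay Pb = 1405/9 − (1/9)·613 = 88; from the supply curve sellers need Ps = 1084/15 + (2/15)·613 = 154.
The subsidy must fill the gap: s = Ps − Pb = 154 − 88 = 66.

Required subsidy s = 66 per unit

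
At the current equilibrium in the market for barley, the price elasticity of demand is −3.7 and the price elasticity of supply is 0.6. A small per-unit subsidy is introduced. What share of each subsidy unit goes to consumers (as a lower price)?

Consumer share = 6/43

For a small subsidy around the equilibrium, the benefit split depends on the relative slopes, which at a point are proportional to the elasticities.
Buyer share = εs/(εs + |εd|) = 0.6/(0.6 + 3.7) = 6/43; seller share = |εd|/(εs + |εd|) = 37/43.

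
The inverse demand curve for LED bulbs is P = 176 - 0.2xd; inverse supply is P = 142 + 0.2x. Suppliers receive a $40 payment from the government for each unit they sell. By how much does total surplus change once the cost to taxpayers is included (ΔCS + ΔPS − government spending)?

Pre-subsidy: 176 - 0.2x = 142 + 0.2x gives x* = 85 and P* = 159.
With the subsidy, sellers receive Ps = Pb + 40 for each unit, where Pb is the price buyers pay.
On the curves, Pb = 176 - 0.2x and Ps = 142 + 0.2x; the wedge Ps − Pb = 40 gives 142 + 0.2x − (176 - 0.2x) = 40, so x' = 185.
Then Pb = 176 − 0.2·185 = 139 and Ps = 142 + 0.2·185 = 179.
ΔCS = ½(85 + 185)(159 − 139) = 2700; ΔPS = ½(85 + 185)(179 − 159) = 2700.
Government spending = 40 × 185 = 7400.
Net change = 2700 + 2700 − 7400 = -2000. The loss equals the DWL triangle ½·40·100.

Net change in total surplus = -$2000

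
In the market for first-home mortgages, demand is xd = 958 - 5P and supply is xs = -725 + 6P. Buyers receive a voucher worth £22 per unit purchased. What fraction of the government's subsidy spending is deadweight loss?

DWL / government spending = 30/253

Pre-subsidy: 958 - 5P = -725 + 6P gives P* = 153, x* = 193.
With the rebate, buyers effectively pay Pb = Ps − 22, where Ps is the price sellers receive.
Demand in terms of Ps becomes xd = 958 − 5(Ps − 22) = 1068 - 5Ps. Setting this equal to supply: 1068 - 5Ps = -725 + 6Ps, so Ps = 163.
Buyers pay Pb = 163 − 22 = 141; x' = -725 + 6·163 = 253.
ΔCS = ½(193 + 253)(153 − 141) = 2676; ΔPS = ½(193 + 253)(163 − 153) = 2230.
Government spending = 22 × 253 = 5566.
DWL = ½ × 22 × (253 − 193) = 660; fraction = 660 / 5566 = 30/253.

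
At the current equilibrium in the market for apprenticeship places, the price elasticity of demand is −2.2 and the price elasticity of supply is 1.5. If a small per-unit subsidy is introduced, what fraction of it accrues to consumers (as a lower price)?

For a small subsidy around the equilibrium, the benefit split depends on the relative slopes, which at a point are proportional to the elasticities.
Buyer share = εs/(εs + |εd|) = 1.5/(1.5 + 2.2) = 15/37; seller share = |εd|/(εs + |εd|) = 22/37.

Consumer share = 15/37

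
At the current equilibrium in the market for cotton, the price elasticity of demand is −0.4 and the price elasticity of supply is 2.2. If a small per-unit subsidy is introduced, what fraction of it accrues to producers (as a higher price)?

Producer share = 2/13

For a small subsidy around the equilibrium, the benefit split depends on the relative slopes, which at a point are proportional to the elasticities.
Buyer share = εs/(εs + |εd|) = 2.2/(2.2 + 0.4) = 11/13; seller share = |εd|/(εs + |εd|) = 2/13.
So producers capture 2/13 of the subsidy.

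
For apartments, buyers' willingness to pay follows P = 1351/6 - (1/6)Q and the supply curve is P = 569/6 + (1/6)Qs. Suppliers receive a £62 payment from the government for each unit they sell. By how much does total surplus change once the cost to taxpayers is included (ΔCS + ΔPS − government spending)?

Pre-subsidy: 1351/6 - (1/6)Q = 569/6 + (1/6)Q gives Q* = 391 and P* = 160.
With the subsidy, sellers receive Ps = Pb + 62 for each unit, where Pb is the price buyers pay.
On the curves, Pb = 1351/6 - (1/6)Q and Ps = 569/6 + (1/6)Q; the wedge Ps − Pb = 62 gives 569/6 + (1/6)Q − (1351/6 - (1/6)Q) = 62, so Q' = 577.
Then Pb = 1351/6 − (1/6)·577 = 129 and Ps = 569/6 + (1/6)·577 = 191.
ΔCS = ½(391 + 577)(160 − 129) = 15004; ΔPS = ½(391 + 577)(191 − 160) = 15004.
Government spending = 62 × 577 = 35774.
Net change = 15004 + 15004 − 35774 = -5766. The loss equals the DWL triangle ½·62·186.

Net change in total surplus = -£5766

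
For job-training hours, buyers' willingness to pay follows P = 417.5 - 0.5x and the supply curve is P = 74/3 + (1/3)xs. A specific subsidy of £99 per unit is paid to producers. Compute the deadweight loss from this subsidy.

Pre-subsidy: 417.5 - 0.5x = 74/3 + (1/3)x gives x* = 471.4 and P* = 181.8.
With the subsidy, sellers receive Ps = Pb + 99 for each unit, where Pb is the price buyers pay.
On the curves, Pb = 417.5 - 0.5x and Ps = 74/3 + (1/3)x; the wedge Ps − Pb = 99 gives 74/3 + (1/3)x − (417.5 - 0.5x) = 99, so x' = 590.2.
Then Pb = 417.5 − 0.5·590.2 = 122.4 and Ps = 74/3 + (1/3)·590.2 = 221.4.
The subsidy expands output by 590.2 − 471.4 = 118.8 past the efficient level; on those units the gap between marginal cost and willingness to pay runs from 0 up to 99.
DWL = ½ × 99 × 118.8 = 5880.6.

Deadweight loss = £5880.6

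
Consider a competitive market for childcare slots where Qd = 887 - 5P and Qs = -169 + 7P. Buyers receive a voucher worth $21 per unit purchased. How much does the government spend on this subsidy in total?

Pre-subsidy: 887 - 5P = -169 + 7P gives P* = 88, Q* = 447.
With the rebate, buyers effectively pay Pb = Ps − 21, where Ps is the price sellers receive.
Demand in terms of Ps becomes Qd = 887 − 5(Ps − 21) = 992 - 5Ps. Setting this equal to supply: 992 - 5Ps = -169 + 7Ps, so Ps = 96.75.
Buyers pay Pb = 96.75 − 21 = 75.75; Q' = -169 + 7·96.75 = 508.25.
Government outlay = subsidy × quantity = 21 × 508.25 = 10673.25.

Government cost = $10673.25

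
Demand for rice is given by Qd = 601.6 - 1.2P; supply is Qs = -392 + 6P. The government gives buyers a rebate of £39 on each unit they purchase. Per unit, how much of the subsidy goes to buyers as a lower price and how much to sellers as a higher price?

Pre-subsidy: 601.6 - 1.2P = -392 + 6P gives P* = 138, Q* = 436.
With the rebate, buyers effectively pay Pb = Ps − 39, where Ps is the price sellers receive.
Demand in terms of Ps becomes Qd = 601.6 − 1.2(Ps − 39) = 648.4 - 1.2Ps. Setting this equal to supply: 648.4 - 1.2Ps = -392 + 6Ps, so Ps = 144.5.
Buyers pay Pb = 144.5 − 39 = 105.5; Q' = -392 + 6·144.5 = 475.
Buyers' price falls by P* − Pb = 138 − 105.5 = 32.5; sellers' price rises by Ps − P* = 144.5 − 138 = 6.5.

Buyers gain £32.5 per unit; sellers gain £6.5 per unit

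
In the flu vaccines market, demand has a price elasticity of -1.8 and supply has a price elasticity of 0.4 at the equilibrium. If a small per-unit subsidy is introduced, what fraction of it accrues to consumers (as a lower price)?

Consumer share = 2/11

For a small subsidy around the equilibrium, the benefit split depends on the relative slopes, which at a point are proportional to the elasticities.
Buyer share = εs/(εs + |εd|) = 0.4/(0.4 + 1.8) = 2/11; seller share = |εd|/(εs + |εd|) = 9/11.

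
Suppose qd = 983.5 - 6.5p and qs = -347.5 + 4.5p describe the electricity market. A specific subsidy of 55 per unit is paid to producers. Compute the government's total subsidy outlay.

Pre-subsidy: 983.5 - 6.5p = -347.5 + 4.5p gives p* = 121, q* = 197.
With the subsidy, sellers receive ps = pb + 55 for each unit, where pb is the price buyers pay.
Supply in terms of pb becomes qs = -347.5 + 4.5(pb + 55) = -100 + 4.5pb. Setting this equal to demand: 983.5 - 6.5pb = -100 + 4.5pb, so pb = 98.5.
Sellers receive ps = 98.5 + 55 = 153.5; q' = 983.5 − 6.5·98.5 = 343.25.
Government outlay = subsidy × quantity = 55 × 343.25 = 18878.75.

Government cost = 18878.75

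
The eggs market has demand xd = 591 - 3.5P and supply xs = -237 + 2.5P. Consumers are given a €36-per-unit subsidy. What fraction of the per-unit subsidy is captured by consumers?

Consumer share = 5/12

Pre-subsidy: 591 - 3.5P = -237 + 2.5P gives P* = 138, x* = 108.
With the rebate, buyers effectively pay Pb = Ps − 36, where Ps is the price sellers receive.
Demand in terms of Ps becomes xd = 591 − 3.5(Ps − 36) = 717 - 3.5Ps. Setting this equal to supply: 717 - 3.5Ps = -237 + 2.5Ps, so Ps = 159.
Buyers pay Pb = 159 − 36 = 123; x' = -237 + 2.5·159 = 160.5.
Buyers' price falls by P* − Pb = 138 − 123 = 15; sellers' price rises by Ps − P* = 159 − 138 = 21.
So consumers capture 15/36 = 5/12 of each unit of subsidy.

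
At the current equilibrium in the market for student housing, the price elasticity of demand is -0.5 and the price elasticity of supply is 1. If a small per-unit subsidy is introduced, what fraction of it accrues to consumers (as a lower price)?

For a small subsidy around the equilibrium, the benefit split depends on the relative slopes, which at a point are proportional to the elasticities.
Buyer share = εs/(εs + |εd|) = 1/(1 + 0.5) = 2/3; seller share = |εd|/(εs + |εd|) = 1/3.

Consumer share = 2/3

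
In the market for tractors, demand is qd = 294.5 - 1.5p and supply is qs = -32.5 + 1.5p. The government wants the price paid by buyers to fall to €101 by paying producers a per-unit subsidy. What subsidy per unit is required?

Required subsidy s = €16 per unit

At a buyer price of 101, quantity demanded is 294.5 − 1.5·101 = 143.
Sellers supply 143 only when they receive ps with -32.5 + 1.5·ps = 143, i.e. ps = 117.
s = ps − pb = 117 − 101 = 16.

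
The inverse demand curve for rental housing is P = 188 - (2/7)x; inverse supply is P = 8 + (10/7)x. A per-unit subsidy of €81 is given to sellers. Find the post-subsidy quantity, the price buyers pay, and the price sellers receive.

Pre-subsidy: 188 - (2/7)x = 8 + (10/7)x gives x* = 105 and P* = 158.
With the subsidy, sellers receive Ps = Pb + 81 for each unit, where Pb is the price buyers pay.
On the curves, Pb = 188 - (2/7)x and Ps = 8 + (10/7)x; the wedge Ps − Pb = 81 gives 8 + (10/7)x − (188 - (2/7)x) = 81, so x' = 152.25.
Then Pb = 188 − (2/7)·152.25 = 144.5 and Ps = 8 + (10/7)·152.25 = 225.5.

x' = 152.25; buyers pay €144.5; sellers receive €225.5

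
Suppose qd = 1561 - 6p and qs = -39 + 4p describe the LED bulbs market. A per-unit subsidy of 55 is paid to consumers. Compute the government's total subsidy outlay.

Government cost = 40315

Pre-subsidy: 1561 - 6p = -39 + 4p gives p* = 160, q* = 601.
With the rebate, buyers effectively pay pb = ps − 55, where ps is the price sellers receive.
Demand in terms of ps becomes qd = 1561 − 6(ps − 55) = 1891 - 6ps. Setting this equal to supply: 1891 - 6ps = -39 + 4ps, so ps = 193.
Buyers pay pb = 193 − 55 = 138; q' = -39 + 4·193 = 733.
Government outlay = subsidy × quantity = 55 × 733 = 40315.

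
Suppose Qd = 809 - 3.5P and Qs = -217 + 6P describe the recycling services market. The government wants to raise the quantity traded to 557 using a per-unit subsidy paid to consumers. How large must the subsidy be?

At Q = 557, invert demand for the buyer price: Pb = (809 − 557)/3.5 = 72; invert supply for the seller price: Ps = (557 − (-217))/6 = 129.
The subsidy must fill the gap: s = Ps − Pb = 129 − 72 = 57.

Required subsidy s = 57 per unit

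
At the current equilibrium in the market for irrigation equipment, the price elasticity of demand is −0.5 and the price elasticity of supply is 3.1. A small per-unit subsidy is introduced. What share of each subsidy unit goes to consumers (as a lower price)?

For a small subsidy around the equilibrium, the benefit split depends on the relative slopes, which at a point are proportional to the elasticities.
Buyer share = εs/(εs + |εd|) = 3.1/(3.1 + 0.5) = 31/36; seller share = |εd|/(εs + |εd|) = 5/36.

Consumer share = 31/36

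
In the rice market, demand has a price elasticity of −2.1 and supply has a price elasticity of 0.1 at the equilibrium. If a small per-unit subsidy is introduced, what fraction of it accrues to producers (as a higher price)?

For a small subsidy around the equilibrium, the benefit split depends on the relative slopes, which at a point are proportional to the elasticities.
Buyer share = εs/(εs + |εd|) = 0.1/(0.1 + 2.1) = 1/22; seller share = |εd|/(εs + |εd|) = 21/22.
So producers capture 21/22 of the subsidy.

Producer share = 21/22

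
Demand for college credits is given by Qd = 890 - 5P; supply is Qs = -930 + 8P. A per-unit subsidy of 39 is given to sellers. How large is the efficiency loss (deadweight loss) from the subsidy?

Pre-subsidy: 890 - 5P = -930 + 8P gives P* = 140, Q* = 190.
With the subsidy, sellers receive Ps = Pb + 39 for each unit, where Pb is the price buyers pay.
Supply in terms of Pb becomes Qs = -930 + 8(Pb + 39) = -618 + 8Pb. Setting this equal to demand: 890 - 5Pb = -618 + 8Pb, so Pb = 116.
Sellers receive Ps = 116 + 39 = 155; Q' = 890 − 5·116 = 310.
The subsidy expands output by 310 − 190 = 120 past the efficient level; on those units the gap between marginal cost and willingness to pay runs from 0 up to 39.
DWL = ½ × 39 × 120 = 2340.

Deadweight loss = 2340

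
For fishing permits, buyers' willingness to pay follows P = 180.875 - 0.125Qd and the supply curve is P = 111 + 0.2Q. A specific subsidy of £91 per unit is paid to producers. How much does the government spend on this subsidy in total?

Government cost = £45045

Pre-subsidy: 180.875 - 0.125Q = 111 + 0.2Q gives Q* = 215 and P* = 154.
With the subsidy, sellers receive Ps = Pb + 91 for each unit, where Pb is the price buyers pay.
On the curves, Pb = 180.875 - 0.125Q and Ps = 111 + 0.2Q; the wedge Ps − Pb = 91 gives 111 + 0.2Q − (180.875 - 0.125Q) = 91, so Q' = 495.
Then Pb = 180.875 − 0.125·495 = 119 and Ps = 111 + 0.2·495 = 210.
Government outlay = subsidy × quantity = 91 × 495 = 45045.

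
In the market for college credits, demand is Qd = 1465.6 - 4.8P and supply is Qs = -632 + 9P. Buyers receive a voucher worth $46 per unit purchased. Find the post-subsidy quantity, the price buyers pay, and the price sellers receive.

Pre-subsidy: 1465.6 - 4.8P = -632 + 9P gives P* = 152, Q* = 736.
With the rebate, buyers effectively pay Pb = Ps − 46, where Ps is the price sellers receive.
Demand in terms of Ps becomes Qd = 1465.6 − 4.8(Ps − 46) = 1686.4 - 4.8Ps. Setting this equal to supply: 1686.4 - 4.8Ps = -632 + 9Ps, so Ps = 168.
Buyers pay Pb = 168 − 46 = 122; Q' = -632 + 9·168 = 880.

Q' = 880; buyers pay $122; sellers receive $168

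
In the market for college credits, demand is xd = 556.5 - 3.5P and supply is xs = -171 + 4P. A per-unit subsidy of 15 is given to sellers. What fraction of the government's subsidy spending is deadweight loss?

Pre-subsidy: 556.5 - 3.5P = -171 + 4P gives P* = 97, x* = 217.
With the subsidy, sellers receive Ps = Pb + 15 for each unit, where Pb is the price buyers pay.
Supply in terms of Pb becomes xs = -171 + 4(Pb + 15) = -111 + 4Pb. Setting this equal to demand: 556.5 - 3.5Pb = -111 + 4Pb, so Pb = 89.
Sellers receive Ps = 89 + 15 = 104; x' = 556.5 − 3.5·89 = 245.
ΔCS = ½(217 + 245)(97 − 89) = 1848; ΔPS = ½(217 + 245)(104 − 97) = 1617.
Government spending = 15 × 245 = 3675.
DWL = ½ × 15 × (245 − 217) = 210; fraction = 210 / 3675 = 2/35.

DWL / government spending = 2/35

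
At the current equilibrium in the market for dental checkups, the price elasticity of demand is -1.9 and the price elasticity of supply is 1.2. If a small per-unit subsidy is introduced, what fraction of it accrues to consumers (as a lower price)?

For a small subsidy around the equilibrium, the benefit split depends on the relative slopes, which at a point are proportional to the elasticities.
Buyer share = εs/(εs + |εd|) = 1.2/(1.2 + 1.9) = 12/31; seller share = |εd|/(εs + |εd|) = 19/31.

Consumer share = 12/31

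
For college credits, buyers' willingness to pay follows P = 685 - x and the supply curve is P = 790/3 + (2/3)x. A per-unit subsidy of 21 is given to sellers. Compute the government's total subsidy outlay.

Government cost = 5577.6

Pre-subsidy: 685 - x = 790/3 + (2/3)x gives x* = 253 and P* = 432.
With the subsidy, sellers receive Ps = Pb + 21 for each unit, where Pb is the price buyers pay.
On the curves, Pb = 685 - x and Ps = 790/3 + (2/3)x; the wedge Ps − Pb = 21 gives 790/3 + (2/3)x − (685 - x) = 21, so x' = 265.6.
Then Pb = 685 − 1·265.6 = 419.4 and Ps = 790/3 + (2/3)·265.6 = 440.4.
Government outlay = subsidy × quantity = 21 × 265.6 = 5577.6.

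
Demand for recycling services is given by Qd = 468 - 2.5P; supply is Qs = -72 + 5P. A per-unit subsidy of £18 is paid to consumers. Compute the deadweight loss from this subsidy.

Pre-subsidy: 468 - 2.5P = -72 + 5P gives P* = 72, Q* = 288.
With the rebate, buyers effectively pay Pb = Ps − 18, where Ps is the price sellers receive.
Demand in terms of Ps becomes Qd = 468 − 2.5(Ps − 18) = 513 - 2.5Ps. Setting this equal to supply: 513 - 2.5Ps = -72 + 5Ps, so Ps = 78.
Buyers pay Pb = 78 − 18 = 60; Q' = -72 + 5·78 = 318.
The subsidy expands output by 318 − 288 = 30 past the efficient level; on those units the gap between marginal cost and willingness to pay runs from 0 up to 18.
DWL = ½ × 18 × 30 = 270.

Deadweight loss = £270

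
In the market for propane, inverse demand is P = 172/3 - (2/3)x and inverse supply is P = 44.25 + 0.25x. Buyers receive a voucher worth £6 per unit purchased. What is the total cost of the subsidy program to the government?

Pre-subsidy: 172/3 - (2/3)x = 44.25 + 0.25x gives x* = 157/11 and P* = 526/11.
With the rebate, buyers effectively pay Pb = Ps − 6, where Ps is the price sellers receive.
On the curves, Pb = 172/3 - (2/3)x and Ps = 44.25 + 0.25x; the wedge Ps − Pb = 6 gives 44.25 + 0.25x − (172/3 - (2/3)x) = 6, so x' = 229/11.
Then Pb = 172/3 − (2/3)·(229/11) = 478/11 and Ps = 44.25 + 0.25·(229/11) = 544/11.
Government outlay = subsidy × quantity = 6 × 229/11 = 1374/11.

Government cost = 1374/11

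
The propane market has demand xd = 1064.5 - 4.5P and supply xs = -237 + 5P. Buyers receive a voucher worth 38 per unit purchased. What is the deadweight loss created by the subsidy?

Pre-subsidy: 1064.5 - 4.5P = -237 + 5P gives P* = 137, x* = 448.
With the rebate, buyers effectively pay Pb = Ps − 38, where Ps is the price sellers receive.
Demand in terms of Ps becomes xd = 1064.5 − 4.5(Ps − 38) = 1235.5 - 4.5Ps. Setting this equal to supply: 1235.5 - 4.5Ps = -237 + 5Ps, so Ps = 155.
Buyers pay Pb = 155 − 38 = 117; x' = -237 + 5·155 = 538.
The subsidy expands output by 538 − 448 = 90 past the efficient level; on those units the gap between marginal cost and willingness to pay runs from 0 up to 38.
DWL = ½ × 38 × 90 = 1710.

Deadweight loss = 1710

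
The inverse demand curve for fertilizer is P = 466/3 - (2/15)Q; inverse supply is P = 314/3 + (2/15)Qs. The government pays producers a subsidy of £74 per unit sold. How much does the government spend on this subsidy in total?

Government cost = £34595

Pre-subsidy: 466/3 - (2/15)Q = 314/3 + (2/15)Q gives Q* = 190 and P* = 130.
With the subsidy, sellers receive Ps = Pb + 74 for each unit, where Pb is the price buyers pay.
On the curves, Pb = 466/3 - (2/15)Q and Ps = 314/3 + (2/15)Q; the wedge Ps − Pb = 74 gives 314/3 + (2/15)Q − (466/3 - (2/15)Q) = 74, so Q' = 467.5.
Then Pb = 466/3 − (2/15)·467.5 = 93 and Ps = 314/3 + (2/15)·467.5 = 167.
Government outlay = subsidy × quantity = 74 × 467.5 = 34595.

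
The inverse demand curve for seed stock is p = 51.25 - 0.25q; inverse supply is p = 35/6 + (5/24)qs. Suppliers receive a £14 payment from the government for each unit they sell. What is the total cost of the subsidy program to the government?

Government cost = 19964/11

Pre-subsidy: 51.25 - 0.25q = 35/6 + (5/24)q gives q* = 1090/11 and p* = 1165/44.
With the subsidy, sellers receive ps = pb + 14 for each unit, where pb is the price buyers pay.
On the curves, pb = 51.25 - 0.25q and ps = 35/6 + (5/24)q; the wedge ps − pb = 14 gives 35/6 + (5/24)q − (51.25 - 0.25q) = 14, so q' = 1426/11.
Then pb = 51.25 − 0.25·(1426/11) = 829/44 and ps = 35/6 + (5/24)·(1426/11) = 1445/44.
Government outlay = subsidy × quantity = 14 × 1426/11 = 19964/11.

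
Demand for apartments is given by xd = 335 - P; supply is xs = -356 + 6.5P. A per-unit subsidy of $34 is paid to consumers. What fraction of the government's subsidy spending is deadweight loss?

Pre-subsidy: 335 - P = -356 + 6.5P gives P* = 1382/15, x* = 3643/15.
With the rebate, buyers effectively pay Pb = Ps − 34, where Ps is the price sellers receive.
Demand in terms of Ps becomes xd = 335 − 1(Ps − 34) = 369 - Ps. Setting this equal to supply: 369 - Ps = -356 + 6.5Ps, so Ps = 290/3.
Buyers pay Pb = 290/3 − 34 = 188/3; x' = -356 + 6.5·(290/3) = 817/3.
ΔCS = ½(3643/15 + 817/3)(1382/15 − 188/3) = 569296/75; ΔPS = ½(3643/15 + 817/3)(290/3 − 1382/15) = 87584/75.
Government spending = 34 × 817/3 = 27778/3.
DWL = ½ × 34 × (817/3 − 3643/15) = 7514/15; fraction = (7514/15) / (27778/3) = 221/4085.

DWL / government spending = 221/4085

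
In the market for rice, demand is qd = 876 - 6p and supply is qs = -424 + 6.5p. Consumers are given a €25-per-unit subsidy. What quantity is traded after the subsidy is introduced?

Pre-subsidy: 876 - 6p = -424 + 6.5p gives p* = 104, q* = 252.
With the rebate, buyers effectively pay pb = ps − 25, where ps is the price sellers receive.
Demand in terms of ps becomes qd = 876 − 6(ps − 25) = 1026 - 6ps. Setting this equal to supply: 1026 - 6ps = -424 + 6.5ps, so ps = 116.
Buyers pay pb = 116 − 25 = 91; q' = -424 + 6.5·116 = 330.

q' = 330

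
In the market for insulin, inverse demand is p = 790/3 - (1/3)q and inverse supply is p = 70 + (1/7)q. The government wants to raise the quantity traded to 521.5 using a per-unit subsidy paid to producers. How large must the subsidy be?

Required subsidy s = 55 per unit

At q = 521.5, from the demand curve buyers pay pb = 790/3 − (1/3)·521.5 = 89.5; from the supply curve sellers need ps = 70 + (1/7)·521.5 = 144.5.
The subsidy must fill the gap: s = ps − pb = 144.5 − 89.5 = 55.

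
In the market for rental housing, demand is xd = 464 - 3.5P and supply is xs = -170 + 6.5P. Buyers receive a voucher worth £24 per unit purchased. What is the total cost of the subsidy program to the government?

Pre-subsidy: 464 - 3.5P = -170 + 6.5P gives P* = 63.4, x* = 242.1.
With the rebate, buyers effectively pay Pb = Ps − 24, where Ps is the price sellers receive.
Demand in terms of Ps becomes xd = 464 − 3.5(Ps − 24) = 548 - 3.5Ps. Setting this equal to supply: 548 - 3.5Ps = -170 + 6.5Ps, so Ps = 71.8.
Buyers pay Pb = 71.8 − 24 = 47.8; x' = -170 + 6.5·71.8 = 296.7.
Government outlay = subsidy × quantity = 24 × 296.7 = 7120.8.

Government cost = £7120.8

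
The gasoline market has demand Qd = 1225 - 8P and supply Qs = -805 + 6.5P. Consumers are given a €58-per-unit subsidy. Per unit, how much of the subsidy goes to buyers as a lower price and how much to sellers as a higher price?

Buyers gain €26 per unit; sellers gain €32 per unit

Pre-subsidy: 1225 - 8P = -805 + 6.5P gives P* = 140, Q* = 105.
With the rebate, buyers effectively pay Pb = Ps − 58, where Ps is the price sellers receive.
Demand in terms of Ps becomes Qd = 1225 − 8(Ps − 58) = 1689 - 8Ps. Setting this equal to supply: 1689 - 8Ps = -805 + 6.5Ps, so Ps = 172.
Buyers pay Pb = 172 − 58 = 114; Q' = -805 + 6.5·172 = 313.
Buyers' price falls by P* − Pb = 140 − 114 = 26; sellers' price rises by Ps − P* = 172 − 140 = 32.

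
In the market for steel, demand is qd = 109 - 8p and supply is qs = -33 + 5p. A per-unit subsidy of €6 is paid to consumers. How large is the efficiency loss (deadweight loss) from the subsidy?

Deadweight loss = 720/13

Pre-subsidy: 109 - 8p = -33 + 5p gives p* = 142/13, q* = 281/13.
With the rebate, buyers effectively pay pb = ps − 6, where ps is the price sellers receive.
Demand in terms of ps becomes qd = 109 − 8(ps − 6) = 157 - 8ps. Setting this equal to supply: 157 - 8ps = -33 + 5ps, so ps = 190/13.
Buyers pay pb = 190/13 − 6 = 112/13; q' = -33 + 5·(190/13) = 521/13.
The subsidy expands output by 521/13 − 281/13 = 240/13 past the efficient level; on those units the gap between marginal cost and willingness to pay runs from 0 up to 6.
DWL = ½ × 6 × 240/13 = 720/13.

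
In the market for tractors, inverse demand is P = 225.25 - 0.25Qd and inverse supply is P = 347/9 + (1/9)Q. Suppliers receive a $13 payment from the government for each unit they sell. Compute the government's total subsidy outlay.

Pre-subsidy: 225.25 - 0.25Q = 347/9 + (1/9)Q gives Q* = 517 and P* = 96.
With the subsidy, sellers receive Ps = Pb + 13 for each unit, where Pb is the price buyers pay.
On the curves, Pb = 225.25 - 0.25Q and Ps = 347/9 + (1/9)Q; the wedge Ps − Pb = 13 gives 347/9 + (1/9)Q − (225.25 - 0.25Q) = 13, so Q' = 553.
Then Pb = 225.25 − 0.25·553 = 87 and Ps = 347/9 + (1/9)·553 = 100.
Government outlay = subsidy × quantity = 13 × 553 = 7189.

Government cost = $7189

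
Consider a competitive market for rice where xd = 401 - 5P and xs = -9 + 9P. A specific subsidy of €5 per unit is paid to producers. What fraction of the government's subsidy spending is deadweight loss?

Pre-subsidy: 401 - 5P = -9 + 9P gives P* = 205/7, x* = 1782/7.
With the subsidy, sellers receive Ps = Pb + 5 for each unit, where Pb is the price buyers pay.
Supply in terms of Pb becomes xs = -9 + 9(Pb + 5) = 36 + 9Pb. Setting this equal to demand: 401 - 5Pb = 36 + 9Pb, so Pb = 365/14.
Sellers receive Ps = 365/14 + 5 = 435/14; x' = 401 − 5·(365/14) = 3789/14.
ΔCS = ½(1782/7 + 3789/14)(205/7 − 365/14) = 330885/392; ΔPS = ½(1782/7 + 3789/14)(435/14 − 205/7) = 183825/392.
Government spending = 5 × 3789/14 = 18945/14.
DWL = ½ × 5 × (3789/14 − 1782/7) = 1125/28; fraction = (1125/28) / (18945/14) = 25/842.

DWL / government spending = 25/842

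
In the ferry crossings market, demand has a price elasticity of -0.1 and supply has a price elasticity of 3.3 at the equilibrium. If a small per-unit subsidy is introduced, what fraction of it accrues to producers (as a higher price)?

Producer share = 1/34

For a small subsidy around the equilibrium, the benefit split depends on the relative slopes, which at a point are proportional to the elasticities.
Buyer share = εs/(εs + |εd|) = 3.3/(3.3 + 0.1) = 33/34; seller share = |εd|/(εs + |εd|) = 1/34.
So producers capture 1/34 of the subsidy.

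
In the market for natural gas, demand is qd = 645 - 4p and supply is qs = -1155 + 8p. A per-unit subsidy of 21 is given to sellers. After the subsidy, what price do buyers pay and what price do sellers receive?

Pre-subsidy: 645 - 4p = -1155 + 8p gives p* = 150, q* = 45.
With the subsidy, sellers receive ps = pb + 21 for each unit, where pb is the price buyers pay.
Supply in terms of pb becomes qs = -1155 + 8(pb + 21) = -987 + 8pb. Setting this equal to demand: 645 - 4pb = -987 + 8pb, so pb = 136.
Sellers receive ps = 136 + 21 = 157; q' = 645 − 4·136 = 101.

Buyers pay 136; sellers receive 157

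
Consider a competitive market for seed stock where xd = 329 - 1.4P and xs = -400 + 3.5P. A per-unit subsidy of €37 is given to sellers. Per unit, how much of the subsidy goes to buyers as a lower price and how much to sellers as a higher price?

Buyers gain 185/7 per unit; sellers gain 74/7 per unit

Pre-subsidy: 329 - 1.4P = -400 + 3.5P gives P* = 7290/49, x* = 845/7.
With the subsidy, sellers receive Ps = Pb + 37 for each unit, where Pb is the price buyers pay.
Supply in terms of Pb becomes xs = -400 + 3.5(Pb + 37) = -270.5 + 3.5Pb. Setting this equal to demand: 329 - 1.4Pb = -270.5 + 3.5Pb, so Pb = 5995/49.
Sellers receive Ps = 5995/49 + 37 = 7808/49; x' = 329 − 1.4·(5995/49) = 1104/7.
Buyers' price falls by P* − Pb = 7290/49 − 5995/49 = 185/7; sellers' price rises by Ps − P* = 7808/49 − 7290/49 = 74/7.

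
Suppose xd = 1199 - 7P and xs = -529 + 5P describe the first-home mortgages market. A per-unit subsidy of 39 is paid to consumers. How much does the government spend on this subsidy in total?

Government cost = 11885.25

Pre-subsidy: 1199 - 7P = -529 + 5P gives P* = 144, x* = 191.
With the rebate, buyers effectively pay Pb = Ps − 39, where Ps is the price sellers receive.
Demand in terms of Ps becomes xd = 1199 − 7(Ps − 39) = 1472 - 7Ps. Setting this equal to supply: 1472 - 7Ps = -529 + 5Ps, so Ps = 166.75.
Buyers pay Pb = 166.75 − 39 = 127.75; x' = -529 + 5·166.75 = 304.75.
Government outlay = subsidy × quantity = 39 × 304.75 = 11885.25.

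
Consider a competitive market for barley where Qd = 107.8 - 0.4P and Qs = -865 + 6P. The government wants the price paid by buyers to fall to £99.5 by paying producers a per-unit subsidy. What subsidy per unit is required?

Required subsidy s = £56 per unit

At a buyer price of 99.5, quantity demanded is 107.8 − 0.4·99.5 = 68.
Sellers supply 68 only when they receive Ps with -865 + 6·Ps = 68, i.e. Ps = 155.5.
s = Ps − Pb = 155.5 − 99.5 = 56.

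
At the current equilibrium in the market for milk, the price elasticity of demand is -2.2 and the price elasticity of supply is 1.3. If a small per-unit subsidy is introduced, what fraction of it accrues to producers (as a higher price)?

Producer share = 22/35

For a small subsidy around the equilibrium, the benefit split depends on the relative slopes, which at a point are proportional to the elasticities.
Buyer share = εs/(εs + |εd|) = 1.3/(1.3 + 2.2) = 13/35; seller share = |εd|/(εs + |εd|) = 22/35.
So producers capture 22/35 of the subsidy.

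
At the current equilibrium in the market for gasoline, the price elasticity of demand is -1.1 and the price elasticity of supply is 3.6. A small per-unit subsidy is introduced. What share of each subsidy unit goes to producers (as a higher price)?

Producer share = 11/47

For a small subsidy around the equilibrium, the benefit split depends on the relative slopes, which at a point are proportional to the elasticities.
Buyer share = εs/(εs + |εd|) = 3.6/(3.6 + 1.1) = 36/47; seller share = |εd|/(εs + |εd|) = 11/47.
So producers capture 11/47 of the subsidy.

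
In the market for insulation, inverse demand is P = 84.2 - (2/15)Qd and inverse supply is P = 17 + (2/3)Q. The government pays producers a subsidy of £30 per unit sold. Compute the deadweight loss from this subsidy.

Deadweight loss = £562.5

Pre-subsidy: 84.2 - (2/15)Q = 17 + (2/3)Q gives Q* = 84 and P* = 73.
With the subsidy, sellers receive Ps = Pb + 30 for each unit, where Pb is the price buyers pay.
On the curves, Pb = 84.2 - (2/15)Q and Ps = 17 + (2/3)Q; the wedge Ps − Pb = 30 gives 17 + (2/3)Q − (84.2 - (2/15)Q) = 30, so Q' = 121.5.
Then Pb = 84.2 − (2/15)·121.5 = 68 and Ps = 17 + (2/3)·121.5 = 98.
The subsidy expands output by 121.5 − 84 = 37.5 past the efficient level; on those units the gap between marginal cost and willingness to pay runs from 0 up to 30.
DWL = ½ × 30 × 37.5 = 562.5.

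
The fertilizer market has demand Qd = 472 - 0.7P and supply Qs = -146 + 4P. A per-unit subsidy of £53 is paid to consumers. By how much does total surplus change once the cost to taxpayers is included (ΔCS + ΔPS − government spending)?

Pre-subsidy: 472 - 0.7P = -146 + 4P gives P* = 6180/47, Q* = 17858/47.
With the rebate, buyers effectively pay Pb = Ps − 53, where Ps is the price sellers receive.
Demand in terms of Ps becomes Qd = 472 − 0.7(Ps − 53) = 509.1 - 0.7Ps. Setting this equal to supply: 509.1 - 0.7Ps = -146 + 4Ps, so Ps = 6551/47.
Buyers pay Pb = 6551/47 − 53 = 4060/47; Q' = -146 + 4·(6551/47) = 19342/47.
ΔCS = ½(17858/47 + 19342/47)(6180/47 − 4060/47) = 39432000/2209; ΔPS = ½(17858/47 + 19342/47)(6551/47 − 6180/47) = 6900600/2209.
Government spending = 53 × 19342/47 = 1025126/47.
Net change = 39432000/2209 + 6900600/2209 − 1025126/47 = -39326/47. The loss equals the DWL triangle ½·53·1484/47.

Net change in total surplus = -39326/47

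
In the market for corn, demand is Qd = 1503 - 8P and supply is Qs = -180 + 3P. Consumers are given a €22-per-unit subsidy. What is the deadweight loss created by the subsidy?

Deadweight loss = €528

Pre-subsidy: 1503 - 8P = -180 + 3P gives P* = 153, Q* = 279.
With the rebate, buyers effectively pay Pb = Ps − 22, where Ps is the price sellers receive.
Demand in terms of Ps becomes Qd = 1503 − 8(Ps − 22) = 1679 - 8Ps. Setting this equal to supply: 1679 - 8Ps = -180 + 3Ps, so Ps = 169.
Buyers pay Pb = 169 − 22 = 147; Q' = -180 + 3·169 = 327.
The subsidy expands output by 327 − 279 = 48 past the efficient level; on those units the gap between marginal cost and willingness to pay runs from 0 up to 22.
DWL = ½ × 22 × 48 = 528.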